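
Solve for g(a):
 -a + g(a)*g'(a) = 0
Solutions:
 g(a) = -sqrt(C1 + a^2)
 g(a) = sqrt(C1 + a^2)


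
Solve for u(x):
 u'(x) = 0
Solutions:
 u(x) = C1


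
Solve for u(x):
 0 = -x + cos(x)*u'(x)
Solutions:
 u(x) = C1 + Integral(x/cos(x), x)


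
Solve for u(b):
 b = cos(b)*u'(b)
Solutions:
 u(b) = C1 + Integral(b/cos(b), b)


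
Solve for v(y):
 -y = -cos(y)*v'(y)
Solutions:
 v(y) = C1 + Integral(y/cos(y), y)


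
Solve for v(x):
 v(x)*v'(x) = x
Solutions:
 v(x) = -sqrt(C1 + x^2)
 v(x) = sqrt(C1 + x^2)


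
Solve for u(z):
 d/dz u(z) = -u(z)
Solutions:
 u(z) = C1*exp(-z)


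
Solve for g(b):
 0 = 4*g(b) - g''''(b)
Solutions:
 g(b) = C1*exp(-sqrt(2)*b) + C2*exp(sqrt(2)*b) + C3*sin(sqrt(2)*b) + C4*cos(sqrt(2)*b)


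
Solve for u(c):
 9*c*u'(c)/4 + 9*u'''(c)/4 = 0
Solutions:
 u(c) = C1 + Integral(C2*airyai(-c) + C3*airybi(-c), c)


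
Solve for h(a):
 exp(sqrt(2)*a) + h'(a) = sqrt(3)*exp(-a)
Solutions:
 h(a) = C1 - sqrt(2)*exp(sqrt(2)*a)/2 - sqrt(3)*exp(-a)


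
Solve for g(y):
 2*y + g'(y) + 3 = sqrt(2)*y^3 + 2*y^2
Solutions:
 g(y) = C1 + sqrt(2)*y^4/4 + 2*y^3/3 - y^2 - 3*y


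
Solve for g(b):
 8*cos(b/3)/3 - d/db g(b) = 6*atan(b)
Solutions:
 g(b) = C1 - 6*b*atan(b) + 3*log(b^2 + 1) + 8*sin(b/3)


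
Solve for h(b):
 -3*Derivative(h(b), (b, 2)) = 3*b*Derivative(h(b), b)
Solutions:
 h(b) = C1 + C2*erf(sqrt(2)*b/2)


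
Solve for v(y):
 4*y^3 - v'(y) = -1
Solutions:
 v(y) = C1 + y^4 + y


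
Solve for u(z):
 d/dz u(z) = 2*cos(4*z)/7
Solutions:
 u(z) = C1 + sin(4*z)/14


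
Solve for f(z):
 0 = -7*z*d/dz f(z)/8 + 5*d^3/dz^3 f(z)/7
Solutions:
 f(z) = C1 + Integral(C2*airyai(35^(2/3)*z/10) + C3*airybi(35^(2/3)*z/10), z)


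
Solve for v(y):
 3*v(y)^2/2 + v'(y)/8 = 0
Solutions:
 v(y) = 1/(C1 + 12*y)


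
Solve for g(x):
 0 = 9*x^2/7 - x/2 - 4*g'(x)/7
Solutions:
 g(x) = C1 + 3*x^3/4 - 7*x^2/16


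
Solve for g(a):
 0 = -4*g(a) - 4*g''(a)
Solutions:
 g(a) = C1*sin(a) + C2*cos(a)


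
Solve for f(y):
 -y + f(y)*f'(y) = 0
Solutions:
 f(y) = -sqrt(C1 + y^2)
 f(y) = sqrt(C1 + y^2)


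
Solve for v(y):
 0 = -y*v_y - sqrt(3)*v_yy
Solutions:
 v(y) = C1 + C2*erf(sqrt(2)*3^(3/4)*y/6)


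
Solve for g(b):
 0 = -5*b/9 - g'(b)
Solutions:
 g(b) = C1 - 5*b^2/18


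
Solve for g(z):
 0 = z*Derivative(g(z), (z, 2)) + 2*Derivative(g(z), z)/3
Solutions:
 g(z) = C1 + C2*z^(1/3)


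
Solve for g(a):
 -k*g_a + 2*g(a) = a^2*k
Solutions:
 g(a) = C1*exp(2*a/k) + a^2*k/2 + a*k^2/2 + k^3/4


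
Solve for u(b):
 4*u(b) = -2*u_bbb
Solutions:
 u(b) = C3*exp(-2^(1/3)*b) + (C1*sin(2^(1/3)*sqrt(3)*b/2) + C2*cos(2^(1/3)*sqrt(3)*b/2))*exp(2^(1/3)*b/2)


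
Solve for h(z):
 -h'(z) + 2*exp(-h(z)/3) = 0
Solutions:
 h(z) = 3*log(C1 + 2*z/3)


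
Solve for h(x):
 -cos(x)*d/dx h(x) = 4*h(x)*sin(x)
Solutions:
 h(x) = C1*cos(x)^4


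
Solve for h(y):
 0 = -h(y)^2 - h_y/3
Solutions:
 h(y) = 1/(C1 + 3*y)


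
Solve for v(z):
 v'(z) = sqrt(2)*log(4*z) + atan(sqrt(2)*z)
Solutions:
 v(z) = C1 + sqrt(2)*z*(log(z) - 1) + z*atan(sqrt(2)*z) + 2*sqrt(2)*z*log(2) - sqrt(2)*log(2*z^2 + 1)/4


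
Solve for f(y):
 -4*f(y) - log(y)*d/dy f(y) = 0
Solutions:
 f(y) = C1*exp(-4*li(y))


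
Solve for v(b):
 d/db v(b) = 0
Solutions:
 v(b) = C1


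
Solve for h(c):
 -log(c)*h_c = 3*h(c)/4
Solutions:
 h(c) = C1*exp(-3*li(c)/4)


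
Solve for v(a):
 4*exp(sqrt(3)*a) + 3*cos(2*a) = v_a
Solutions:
 v(a) = C1 + 4*sqrt(3)*exp(sqrt(3)*a)/3 + 3*sin(2*a)/2


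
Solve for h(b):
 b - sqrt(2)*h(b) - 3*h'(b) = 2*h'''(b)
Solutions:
 h(b) = C1*exp(-sqrt(2)*b*(-(1 + sqrt(2))^(1/3) + (1 + sqrt(2))^(-1/3))/4)*sin(sqrt(6)*b*((1 + sqrt(2))^(-1/3) + (1 + sqrt(2))^(1/3))/4) + C2*exp(-sqrt(2)*b*(-(1 + sqrt(2))^(1/3) + (1 + sqrt(2))^(-1/3))/4)*cos(sqrt(6)*b*((1 + sqrt(2))^(-1/3) + (1 + sqrt(2))^(1/3))/4) + C3*exp(sqrt(2)*b*(-(1 + sqrt(2))^(1/3) + (1 + sqrt(2))^(-1/3))/2) + sqrt(2)*b/2 - 3/2


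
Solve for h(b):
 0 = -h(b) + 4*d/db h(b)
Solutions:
 h(b) = C1*exp(b/4)


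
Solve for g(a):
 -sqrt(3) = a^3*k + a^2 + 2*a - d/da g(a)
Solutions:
 g(a) = C1 + a^4*k/4 + a^3/3 + a^2 + sqrt(3)*a


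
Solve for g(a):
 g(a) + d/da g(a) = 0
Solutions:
 g(a) = C1*exp(-a)


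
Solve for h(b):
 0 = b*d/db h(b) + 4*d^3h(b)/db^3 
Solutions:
 h(b) = C1 + Integral(C2*airyai(-2^(1/3)*b/2) + C3*airybi(-2^(1/3)*b/2), b)


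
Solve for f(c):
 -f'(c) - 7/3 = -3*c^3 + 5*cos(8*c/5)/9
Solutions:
 f(c) = C1 + 3*c^4/4 - 7*c/3 - 25*sin(8*c/5)/72


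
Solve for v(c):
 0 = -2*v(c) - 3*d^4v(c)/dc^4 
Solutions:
 v(c) = (C1*sin(6^(3/4)*c/6) + C2*cos(6^(3/4)*c/6))*exp(-6^(3/4)*c/6) + (C3*sin(6^(3/4)*c/6) + C4*cos(6^(3/4)*c/6))*exp(6^(3/4)*c/6)


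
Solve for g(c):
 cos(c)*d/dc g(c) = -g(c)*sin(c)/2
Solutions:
 g(c) = C1*sqrt(cos(c))


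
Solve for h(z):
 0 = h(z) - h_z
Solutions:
 h(z) = C1*exp(z)


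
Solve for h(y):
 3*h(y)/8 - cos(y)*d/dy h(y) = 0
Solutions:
 h(y) = C1*(sin(y) + 1)^(3/16)/(sin(y) - 1)^(3/16)


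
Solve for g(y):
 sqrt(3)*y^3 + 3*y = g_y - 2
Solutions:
 g(y) = C1 + sqrt(3)*y^4/4 + 3*y^2/2 + 2*y


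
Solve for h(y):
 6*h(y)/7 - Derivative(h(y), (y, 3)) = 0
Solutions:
 h(y) = C3*exp(6^(1/3)*7^(2/3)*y/7) + (C1*sin(2^(1/3)*3^(5/6)*7^(2/3)*y/14) + C2*cos(2^(1/3)*3^(5/6)*7^(2/3)*y/14))*exp(-6^(1/3)*7^(2/3)*y/14)


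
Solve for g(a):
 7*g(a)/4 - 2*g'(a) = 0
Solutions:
 g(a) = C1*exp(7*a/8)


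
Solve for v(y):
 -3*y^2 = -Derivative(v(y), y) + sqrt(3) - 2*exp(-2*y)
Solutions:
 v(y) = C1 + y^3 + sqrt(3)*y + exp(-2*y)


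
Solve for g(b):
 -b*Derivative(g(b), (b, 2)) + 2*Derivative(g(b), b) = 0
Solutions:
 g(b) = C1 + C2*b^3


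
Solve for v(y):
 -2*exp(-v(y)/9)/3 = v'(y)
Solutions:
 v(y) = 9*log(C1 - 2*y/27)


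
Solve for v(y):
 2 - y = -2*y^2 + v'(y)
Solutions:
 v(y) = C1 + 2*y^3/3 - y^2/2 + 2*y


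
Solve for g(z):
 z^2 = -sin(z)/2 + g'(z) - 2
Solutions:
 g(z) = C1 + z^3/3 + 2*z - cos(z)/2


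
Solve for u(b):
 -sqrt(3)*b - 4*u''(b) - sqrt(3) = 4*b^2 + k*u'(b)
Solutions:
 u(b) = C1 + C2*exp(-b*k/4) - 4*b^3/(3*k) - sqrt(3)*b^2/(2*k) + 16*b^2/k^2 - sqrt(3)*b/k + 4*sqrt(3)*b/k^2 - 128*b/k^3


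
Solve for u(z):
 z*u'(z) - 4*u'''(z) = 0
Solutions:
 u(z) = C1 + Integral(C2*airyai(2^(1/3)*z/2) + C3*airybi(2^(1/3)*z/2), z)


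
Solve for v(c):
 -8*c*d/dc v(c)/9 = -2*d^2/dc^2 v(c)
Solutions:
 v(c) = C1 + C2*erfi(sqrt(2)*c/3)


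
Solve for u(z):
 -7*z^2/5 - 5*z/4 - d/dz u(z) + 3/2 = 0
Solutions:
 u(z) = C1 - 7*z^3/15 - 5*z^2/8 + 3*z/2


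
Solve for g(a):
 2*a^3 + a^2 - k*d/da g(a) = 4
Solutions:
 g(a) = C1 + a^4/(2*k) + a^3/(3*k) - 4*a/k


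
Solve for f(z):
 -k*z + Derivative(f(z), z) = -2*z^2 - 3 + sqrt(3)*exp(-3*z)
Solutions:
 f(z) = C1 + k*z^2/2 - 2*z^3/3 - 3*z - sqrt(3)*exp(-3*z)/3


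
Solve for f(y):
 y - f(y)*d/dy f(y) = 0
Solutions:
 f(y) = -sqrt(C1 + y^2)
 f(y) = sqrt(C1 + y^2)


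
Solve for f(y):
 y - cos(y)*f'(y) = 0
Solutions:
 f(y) = C1 + Integral(y/cos(y), y)


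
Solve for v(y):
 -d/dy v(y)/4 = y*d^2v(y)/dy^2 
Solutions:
 v(y) = C1 + C2*y^(3/4)


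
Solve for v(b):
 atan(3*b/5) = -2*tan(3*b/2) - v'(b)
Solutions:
 v(b) = C1 - b*atan(3*b/5) + 5*log(9*b^2 + 25)/6 + 4*log(cos(3*b/2))/3


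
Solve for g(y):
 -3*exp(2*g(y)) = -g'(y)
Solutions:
 g(y) = log(-sqrt(-1/(C1 + 3*y))) - log(2)/2
 g(y) = log(-1/(C1 + 3*y))/2 - log(2)/2


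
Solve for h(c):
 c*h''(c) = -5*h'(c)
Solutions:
 h(c) = C1 + C2/c^4


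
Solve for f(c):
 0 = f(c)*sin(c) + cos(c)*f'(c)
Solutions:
 f(c) = C1*cos(c)


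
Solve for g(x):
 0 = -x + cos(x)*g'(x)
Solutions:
 g(x) = C1 + Integral(x/cos(x), x)


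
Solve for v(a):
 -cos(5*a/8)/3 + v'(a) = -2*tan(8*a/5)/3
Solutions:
 v(a) = C1 + 5*log(cos(8*a/5))/12 + 8*sin(5*a/8)/15


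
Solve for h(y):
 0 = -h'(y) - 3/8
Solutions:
 h(y) = C1 - 3*y/8


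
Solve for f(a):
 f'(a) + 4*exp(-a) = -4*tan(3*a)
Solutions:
 f(a) = C1 - 2*log(tan(3*a)^2 + 1)/3 + 4*exp(-a)


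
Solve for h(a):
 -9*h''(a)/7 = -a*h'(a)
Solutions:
 h(a) = C1 + C2*erfi(sqrt(14)*a/6)


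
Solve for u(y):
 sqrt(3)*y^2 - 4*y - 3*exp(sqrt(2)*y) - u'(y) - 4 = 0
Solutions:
 u(y) = C1 + sqrt(3)*y^3/3 - 2*y^2 - 4*y - 3*sqrt(2)*exp(sqrt(2)*y)/2


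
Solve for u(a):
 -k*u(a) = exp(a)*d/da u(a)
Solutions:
 u(a) = C1*exp(k*exp(-a))


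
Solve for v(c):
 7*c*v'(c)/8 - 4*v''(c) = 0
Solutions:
 v(c) = C1 + C2*erfi(sqrt(7)*c/8)


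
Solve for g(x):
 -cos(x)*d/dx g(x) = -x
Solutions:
 g(x) = C1 + Integral(x/cos(x), x)


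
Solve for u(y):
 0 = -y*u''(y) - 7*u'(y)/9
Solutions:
 u(y) = C1 + C2*y^(2/9)


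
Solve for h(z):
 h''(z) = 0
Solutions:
 h(z) = C1 + C2*z


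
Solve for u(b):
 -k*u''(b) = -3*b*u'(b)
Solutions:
 u(b) = C1 + C2*erf(sqrt(6)*b*sqrt(-1/k)/2)/sqrt(-1/k)


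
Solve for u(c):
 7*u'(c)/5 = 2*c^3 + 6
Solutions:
 u(c) = C1 + 5*c^4/14 + 30*c/7


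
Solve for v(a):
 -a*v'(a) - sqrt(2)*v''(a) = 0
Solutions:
 v(a) = C1 + C2*erf(2^(1/4)*a/2)


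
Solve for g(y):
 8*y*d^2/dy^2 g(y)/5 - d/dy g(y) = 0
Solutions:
 g(y) = C1 + C2*y^(13/8)


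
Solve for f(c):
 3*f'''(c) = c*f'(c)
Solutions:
 f(c) = C1 + Integral(C2*airyai(3^(2/3)*c/3) + C3*airybi(3^(2/3)*c/3), c)


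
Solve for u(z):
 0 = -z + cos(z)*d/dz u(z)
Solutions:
 u(z) = C1 + Integral(z/cos(z), z)


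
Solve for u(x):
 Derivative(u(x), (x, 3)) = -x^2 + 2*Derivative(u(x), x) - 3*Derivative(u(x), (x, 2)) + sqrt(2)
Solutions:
 u(x) = C1 + C2*exp(x*(-3 + sqrt(17))/2) + C3*exp(-x*(3 + sqrt(17))/2) + x^3/6 + 3*x^2/4 - sqrt(2)*x/2 + 11*x/4


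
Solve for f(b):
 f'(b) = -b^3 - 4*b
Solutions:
 f(b) = C1 - b^4/4 - 2*b^2


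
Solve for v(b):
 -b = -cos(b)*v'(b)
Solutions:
 v(b) = C1 + Integral(b/cos(b), b)


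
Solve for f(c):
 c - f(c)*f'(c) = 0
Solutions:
 f(c) = -sqrt(C1 + c^2)
 f(c) = sqrt(C1 + c^2)


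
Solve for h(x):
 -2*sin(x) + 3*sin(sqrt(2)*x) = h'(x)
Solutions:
 h(x) = C1 + 2*cos(x) - 3*sqrt(2)*cos(sqrt(2)*x)/2


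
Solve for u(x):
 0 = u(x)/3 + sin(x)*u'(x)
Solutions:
 u(x) = C1*(cos(x) + 1)^(1/6)/(cos(x) - 1)^(1/6)


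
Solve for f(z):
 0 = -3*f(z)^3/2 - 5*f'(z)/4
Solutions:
 f(z) = -sqrt(10)*sqrt(-1/(C1 - 6*z))/2
 f(z) = sqrt(10)*sqrt(-1/(C1 - 6*z))/2


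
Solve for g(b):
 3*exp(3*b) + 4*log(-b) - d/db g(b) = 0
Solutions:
 g(b) = C1 + 4*b*log(-b) - 4*b + exp(3*b)


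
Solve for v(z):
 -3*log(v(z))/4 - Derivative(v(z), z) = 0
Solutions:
 li(v(z)) = C1 - 3*z/4


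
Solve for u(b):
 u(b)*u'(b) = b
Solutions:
 u(b) = -sqrt(C1 + b^2)
 u(b) = sqrt(C1 + b^2)


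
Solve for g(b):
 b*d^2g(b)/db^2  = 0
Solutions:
 g(b) = C1 + C2*b


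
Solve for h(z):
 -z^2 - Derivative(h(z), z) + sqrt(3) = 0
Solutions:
 h(z) = C1 - z^3/3 + sqrt(3)*z


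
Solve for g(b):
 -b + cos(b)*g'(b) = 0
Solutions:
 g(b) = C1 + Integral(b/cos(b), b)


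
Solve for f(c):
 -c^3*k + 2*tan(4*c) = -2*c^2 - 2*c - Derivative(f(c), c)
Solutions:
 f(c) = C1 + c^4*k/4 - 2*c^3/3 - c^2 + log(cos(4*c))/2


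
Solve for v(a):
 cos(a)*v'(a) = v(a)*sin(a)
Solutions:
 v(a) = C1/cos(a)


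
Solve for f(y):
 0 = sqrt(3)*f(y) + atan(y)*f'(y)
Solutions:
 f(y) = C1*exp(-sqrt(3)*Integral(1/atan(y), y))


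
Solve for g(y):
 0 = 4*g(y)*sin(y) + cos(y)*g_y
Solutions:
 g(y) = C1*cos(y)^4


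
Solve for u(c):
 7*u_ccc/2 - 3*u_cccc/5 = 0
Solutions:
 u(c) = C1 + C2*c + C3*c^2 + C4*exp(35*c/6)


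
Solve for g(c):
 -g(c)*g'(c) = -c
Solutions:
 g(c) = -sqrt(C1 + c^2)
 g(c) = sqrt(C1 + c^2)


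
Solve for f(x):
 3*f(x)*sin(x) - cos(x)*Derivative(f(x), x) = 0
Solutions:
 f(x) = C1/cos(x)^3


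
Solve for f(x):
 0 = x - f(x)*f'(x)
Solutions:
 f(x) = -sqrt(C1 + x^2)
 f(x) = sqrt(C1 + x^2)


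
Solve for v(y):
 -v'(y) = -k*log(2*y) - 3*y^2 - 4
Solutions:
 v(y) = C1 + k*y*log(y) - k*y + k*y*log(2) + y^3 + 4*y


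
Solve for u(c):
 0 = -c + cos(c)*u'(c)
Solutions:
 u(c) = C1 + Integral(c/cos(c), c)


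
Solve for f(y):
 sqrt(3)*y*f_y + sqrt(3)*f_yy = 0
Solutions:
 f(y) = C1 + C2*erf(sqrt(2)*y/2)


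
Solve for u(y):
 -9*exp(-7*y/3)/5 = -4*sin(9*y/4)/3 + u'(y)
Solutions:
 u(y) = C1 - 16*cos(9*y/4)/27 + 27*exp(-7*y/3)/35


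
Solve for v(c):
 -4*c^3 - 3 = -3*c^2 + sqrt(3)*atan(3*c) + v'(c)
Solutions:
 v(c) = C1 - c^4 + c^3 - 3*c - sqrt(3)*(c*atan(3*c) - log(9*c^2 + 1)/6)


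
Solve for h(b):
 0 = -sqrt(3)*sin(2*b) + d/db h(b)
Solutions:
 h(b) = C1 - sqrt(3)*cos(2*b)/2


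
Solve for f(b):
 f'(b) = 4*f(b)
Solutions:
 f(b) = C1*exp(4*b)


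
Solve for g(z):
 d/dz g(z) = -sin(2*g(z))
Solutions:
 g(z) = pi - acos((-C1 - exp(4*z))/(C1 - exp(4*z)))/2
 g(z) = acos((-C1 - exp(4*z))/(C1 - exp(4*z)))/2


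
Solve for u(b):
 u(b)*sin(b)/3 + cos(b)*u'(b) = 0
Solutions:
 u(b) = C1*cos(b)^(1/3)


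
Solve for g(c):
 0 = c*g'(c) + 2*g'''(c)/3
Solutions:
 g(c) = C1 + Integral(C2*airyai(-2^(2/3)*3^(1/3)*c/2) + C3*airybi(-2^(2/3)*3^(1/3)*c/2), c)


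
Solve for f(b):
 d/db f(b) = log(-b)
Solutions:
 f(b) = C1 + b*log(-b) - b


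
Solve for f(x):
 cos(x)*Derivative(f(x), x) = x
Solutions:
 f(x) = C1 + Integral(x/cos(x), x)


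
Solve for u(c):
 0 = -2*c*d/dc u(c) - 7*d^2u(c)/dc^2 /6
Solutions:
 u(c) = C1 + C2*erf(sqrt(42)*c/7)


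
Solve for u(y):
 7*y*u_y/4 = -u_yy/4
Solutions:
 u(y) = C1 + C2*erf(sqrt(14)*y/2)


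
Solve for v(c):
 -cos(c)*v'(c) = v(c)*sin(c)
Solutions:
 v(c) = C1*cos(c)


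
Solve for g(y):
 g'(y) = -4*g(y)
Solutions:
 g(y) = C1*exp(-4*y)


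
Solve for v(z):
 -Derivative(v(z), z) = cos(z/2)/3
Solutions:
 v(z) = C1 - 2*sin(z/2)/3


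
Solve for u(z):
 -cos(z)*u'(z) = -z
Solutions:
 u(z) = C1 + Integral(z/cos(z), z)


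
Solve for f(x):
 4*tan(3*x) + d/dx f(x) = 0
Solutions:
 f(x) = C1 + 4*log(cos(3*x))/3


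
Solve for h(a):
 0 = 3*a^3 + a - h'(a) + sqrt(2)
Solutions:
 h(a) = C1 + 3*a^4/4 + a^2/2 + sqrt(2)*a


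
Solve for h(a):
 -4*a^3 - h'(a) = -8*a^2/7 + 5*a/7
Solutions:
 h(a) = C1 - a^4 + 8*a^3/21 - 5*a^2/14


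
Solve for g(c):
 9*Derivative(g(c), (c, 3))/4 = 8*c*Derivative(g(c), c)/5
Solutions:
 g(c) = C1 + Integral(C2*airyai(2*2^(2/3)*75^(1/3)*c/15) + C3*airybi(2*2^(2/3)*75^(1/3)*c/15), c)


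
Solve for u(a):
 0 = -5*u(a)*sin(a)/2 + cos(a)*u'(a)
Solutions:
 u(a) = C1/cos(a)^(5/2)


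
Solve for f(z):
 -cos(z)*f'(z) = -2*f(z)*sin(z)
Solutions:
 f(z) = C1/cos(z)^2


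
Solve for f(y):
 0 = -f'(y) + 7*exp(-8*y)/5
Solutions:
 f(y) = C1 - 7*exp(-8*y)/40


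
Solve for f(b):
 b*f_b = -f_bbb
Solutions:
 f(b) = C1 + Integral(C2*airyai(-b) + C3*airybi(-b), b)


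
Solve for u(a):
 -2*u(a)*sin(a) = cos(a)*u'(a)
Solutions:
 u(a) = C1*cos(a)^2


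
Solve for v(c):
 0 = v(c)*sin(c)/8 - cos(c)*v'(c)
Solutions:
 v(c) = C1/cos(c)^(1/8)


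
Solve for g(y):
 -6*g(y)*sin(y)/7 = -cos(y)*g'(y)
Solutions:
 g(y) = C1/cos(y)^(6/7)


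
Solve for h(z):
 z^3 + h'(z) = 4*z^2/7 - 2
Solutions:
 h(z) = C1 - z^4/4 + 4*z^3/21 - 2*z


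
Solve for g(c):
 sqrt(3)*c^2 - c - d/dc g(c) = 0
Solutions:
 g(c) = C1 + sqrt(3)*c^3/3 - c^2/2


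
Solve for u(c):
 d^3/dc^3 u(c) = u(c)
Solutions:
 u(c) = C3*exp(c) + (C1*sin(sqrt(3)*c/2) + C2*cos(sqrt(3)*c/2))*exp(-c/2)


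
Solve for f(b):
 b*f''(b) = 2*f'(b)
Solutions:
 f(b) = C1 + C2*b^3


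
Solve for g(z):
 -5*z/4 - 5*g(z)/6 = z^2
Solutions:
 g(z) = 3*z*(-4*z - 5)/10


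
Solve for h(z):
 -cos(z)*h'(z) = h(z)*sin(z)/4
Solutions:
 h(z) = C1*cos(z)^(1/4)


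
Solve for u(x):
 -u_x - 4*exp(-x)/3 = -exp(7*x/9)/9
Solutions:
 u(x) = C1 + exp(7*x/9)/7 + 4*exp(-x)/3


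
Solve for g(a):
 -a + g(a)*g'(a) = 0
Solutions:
 g(a) = -sqrt(C1 + a^2)
 g(a) = sqrt(C1 + a^2)


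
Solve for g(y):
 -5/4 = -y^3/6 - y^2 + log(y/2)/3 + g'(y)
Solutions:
 g(y) = C1 + y^4/24 + y^3/3 - y*log(y)/3 - 11*y/12 + y*log(2)/3


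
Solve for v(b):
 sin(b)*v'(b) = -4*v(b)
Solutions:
 v(b) = C1*(cos(b)^2 + 2*cos(b) + 1)/(cos(b)^2 - 2*cos(b) + 1)


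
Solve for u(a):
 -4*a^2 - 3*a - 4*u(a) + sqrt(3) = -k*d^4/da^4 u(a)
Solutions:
 u(a) = C1*exp(-sqrt(2)*a*(1/k)^(1/4)) + C2*exp(sqrt(2)*a*(1/k)^(1/4)) + C3*exp(-sqrt(2)*I*a*(1/k)^(1/4)) + C4*exp(sqrt(2)*I*a*(1/k)^(1/4)) - a^2 - 3*a/4 + sqrt(3)/4


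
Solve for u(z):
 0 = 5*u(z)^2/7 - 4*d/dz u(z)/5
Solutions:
 u(z) = -28/(C1 + 25*z)


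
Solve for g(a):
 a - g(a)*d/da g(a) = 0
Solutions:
 g(a) = -sqrt(C1 + a^2)
 g(a) = sqrt(C1 + a^2)


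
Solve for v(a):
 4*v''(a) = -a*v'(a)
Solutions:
 v(a) = C1 + C2*erf(sqrt(2)*a/4)


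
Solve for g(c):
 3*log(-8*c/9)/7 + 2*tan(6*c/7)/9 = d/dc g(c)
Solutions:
 g(c) = C1 + 3*c*log(-c)/7 - 6*c*log(3)/7 - 3*c/7 + 9*c*log(2)/7 - 7*log(cos(6*c/7))/27


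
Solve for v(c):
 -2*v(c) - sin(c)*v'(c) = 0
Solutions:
 v(c) = C1*(cos(c) + 1)/(cos(c) - 1)


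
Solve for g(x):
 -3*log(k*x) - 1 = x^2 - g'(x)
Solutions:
 g(x) = C1 + x^3/3 + 3*x*log(k*x) - 2*x


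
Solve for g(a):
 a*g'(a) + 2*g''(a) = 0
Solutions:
 g(a) = C1 + C2*erf(a/2)


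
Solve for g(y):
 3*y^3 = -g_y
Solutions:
 g(y) = C1 - 3*y^4/4


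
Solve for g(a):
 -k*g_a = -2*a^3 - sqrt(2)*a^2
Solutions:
 g(a) = C1 + a^4/(2*k) + sqrt(2)*a^3/(3*k)


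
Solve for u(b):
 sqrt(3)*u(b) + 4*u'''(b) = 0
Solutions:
 u(b) = C3*exp(-2^(1/3)*3^(1/6)*b/2) + (C1*sin(2^(1/3)*3^(2/3)*b/4) + C2*cos(2^(1/3)*3^(2/3)*b/4))*exp(2^(1/3)*3^(1/6)*b/4)


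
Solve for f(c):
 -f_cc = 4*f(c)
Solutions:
 f(c) = C1*sin(2*c) + C2*cos(2*c)


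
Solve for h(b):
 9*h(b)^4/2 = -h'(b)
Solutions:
 h(b) = 2^(1/3)*(1/(C1 + 27*b))^(1/3)
 h(b) = 2^(1/3)*(-3^(2/3) - 3*3^(1/6)*I)*(1/(C1 + 9*b))^(1/3)/6
 h(b) = 2^(1/3)*(-3^(2/3) + 3*3^(1/6)*I)*(1/(C1 + 9*b))^(1/3)/6


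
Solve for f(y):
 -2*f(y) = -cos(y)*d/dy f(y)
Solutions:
 f(y) = C1*(sin(y) + 1)/(sin(y) - 1)


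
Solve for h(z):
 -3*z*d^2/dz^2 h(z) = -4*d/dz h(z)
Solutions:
 h(z) = C1 + C2*z^(7/3)


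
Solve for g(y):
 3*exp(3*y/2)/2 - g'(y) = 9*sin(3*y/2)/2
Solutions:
 g(y) = C1 + exp(3*y/2) + 3*cos(3*y/2)


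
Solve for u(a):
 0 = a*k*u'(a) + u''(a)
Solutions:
 u(a) = Piecewise((-sqrt(2)*sqrt(pi)*C1*erf(sqrt(2)*a*sqrt(k)/2)/(2*sqrt(k)) - C2, (k > 0) | (k < 0)), (-C1*a - C2, True))


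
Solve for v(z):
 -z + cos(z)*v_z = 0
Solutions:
 v(z) = C1 + Integral(z/cos(z), z)


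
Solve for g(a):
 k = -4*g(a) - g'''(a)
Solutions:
 g(a) = C3*exp(-2^(2/3)*a) - k/4 + (C1*sin(2^(2/3)*sqrt(3)*a/2) + C2*cos(2^(2/3)*sqrt(3)*a/2))*exp(2^(2/3)*a/2)


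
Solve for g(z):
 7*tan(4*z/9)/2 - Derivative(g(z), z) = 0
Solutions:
 g(z) = C1 - 63*log(cos(4*z/9))/8


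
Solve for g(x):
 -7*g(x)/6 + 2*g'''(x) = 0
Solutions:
 g(x) = C3*exp(126^(1/3)*x/6) + (C1*sin(14^(1/3)*3^(1/6)*x/4) + C2*cos(14^(1/3)*3^(1/6)*x/4))*exp(-126^(1/3)*x/12)


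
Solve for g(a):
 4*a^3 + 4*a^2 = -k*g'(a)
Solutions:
 g(a) = C1 - a^4/k - 4*a^3/(3*k)


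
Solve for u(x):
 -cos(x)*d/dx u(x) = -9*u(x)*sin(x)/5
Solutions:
 u(x) = C1/cos(x)^(9/5)


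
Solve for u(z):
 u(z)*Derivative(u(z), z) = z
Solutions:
 u(z) = -sqrt(C1 + z^2)
 u(z) = sqrt(C1 + z^2)


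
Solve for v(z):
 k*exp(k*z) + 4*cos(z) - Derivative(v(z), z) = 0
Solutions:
 v(z) = C1 + exp(k*z) + 4*sin(z)


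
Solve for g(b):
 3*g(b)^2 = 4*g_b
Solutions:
 g(b) = -4/(C1 + 3*b)


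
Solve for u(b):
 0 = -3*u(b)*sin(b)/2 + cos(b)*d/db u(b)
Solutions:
 u(b) = C1/cos(b)^(3/2)


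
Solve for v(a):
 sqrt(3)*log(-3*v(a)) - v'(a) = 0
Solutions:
 -sqrt(3)*Integral(1/(log(-_y) + log(3)), (_y, v(a)))/3 = C1 - a


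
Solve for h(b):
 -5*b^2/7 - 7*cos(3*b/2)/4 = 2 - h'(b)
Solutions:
 h(b) = C1 + 5*b^3/21 + 2*b + 7*sin(3*b/2)/6


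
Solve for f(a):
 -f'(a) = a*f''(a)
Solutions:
 f(a) = C1 + C2*log(a)


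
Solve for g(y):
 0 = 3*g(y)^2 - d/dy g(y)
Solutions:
 g(y) = -1/(C1 + 3*y)


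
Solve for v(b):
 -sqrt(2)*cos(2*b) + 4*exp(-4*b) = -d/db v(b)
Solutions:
 v(b) = C1 + sqrt(2)*sin(2*b)/2 + exp(-4*b)


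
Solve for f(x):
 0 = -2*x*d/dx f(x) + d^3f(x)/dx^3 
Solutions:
 f(x) = C1 + Integral(C2*airyai(2^(1/3)*x) + C3*airybi(2^(1/3)*x), x)


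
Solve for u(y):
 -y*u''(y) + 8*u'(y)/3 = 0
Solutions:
 u(y) = C1 + C2*y^(11/3)


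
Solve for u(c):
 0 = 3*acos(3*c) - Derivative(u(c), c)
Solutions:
 u(c) = C1 + 3*c*acos(3*c) - sqrt(1 - 9*c^2)


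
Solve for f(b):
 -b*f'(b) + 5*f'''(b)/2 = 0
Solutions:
 f(b) = C1 + Integral(C2*airyai(2^(1/3)*5^(2/3)*b/5) + C3*airybi(2^(1/3)*5^(2/3)*b/5), b)


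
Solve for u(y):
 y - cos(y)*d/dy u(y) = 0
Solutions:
 u(y) = C1 + Integral(y/cos(y), y)


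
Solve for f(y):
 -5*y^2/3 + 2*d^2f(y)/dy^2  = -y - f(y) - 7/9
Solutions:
 f(y) = C1*sin(sqrt(2)*y/2) + C2*cos(sqrt(2)*y/2) + 5*y^2/3 - y - 67/9


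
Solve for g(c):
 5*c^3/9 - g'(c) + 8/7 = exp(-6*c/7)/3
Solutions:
 g(c) = C1 + 5*c^4/36 + 8*c/7 + 7*exp(-6*c/7)/18


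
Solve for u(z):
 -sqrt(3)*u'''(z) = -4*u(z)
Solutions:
 u(z) = C3*exp(2^(2/3)*3^(5/6)*z/3) + (C1*sin(2^(2/3)*3^(1/3)*z/2) + C2*cos(2^(2/3)*3^(1/3)*z/2))*exp(-2^(2/3)*3^(5/6)*z/6)


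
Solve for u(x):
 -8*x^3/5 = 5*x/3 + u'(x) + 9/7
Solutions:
 u(x) = C1 - 2*x^4/5 - 5*x^2/6 - 9*x/7


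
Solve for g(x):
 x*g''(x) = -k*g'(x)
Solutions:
 g(x) = C1 + x^(1 - re(k))*(C2*sin(log(x)*Abs(im(k))) + C3*cos(log(x)*im(k)))


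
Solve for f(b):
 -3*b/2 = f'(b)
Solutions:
 f(b) = C1 - 3*b^2/4


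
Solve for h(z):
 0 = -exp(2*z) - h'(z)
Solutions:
 h(z) = C1 - exp(2*z)/2


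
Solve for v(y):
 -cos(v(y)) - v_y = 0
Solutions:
 v(y) = pi - asin((C1 + exp(2*y))/(C1 - exp(2*y)))
 v(y) = asin((C1 + exp(2*y))/(C1 - exp(2*y)))


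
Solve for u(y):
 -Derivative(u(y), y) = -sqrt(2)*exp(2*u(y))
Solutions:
 u(y) = log(-sqrt(-1/(C1 + sqrt(2)*y))) - log(2)/2
 u(y) = log(-1/(C1 + sqrt(2)*y))/2 - log(2)/2


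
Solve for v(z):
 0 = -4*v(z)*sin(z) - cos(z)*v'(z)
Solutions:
 v(z) = C1*cos(z)^4


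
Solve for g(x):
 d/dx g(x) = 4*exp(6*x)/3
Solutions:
 g(x) = C1 + 2*exp(6*x)/9


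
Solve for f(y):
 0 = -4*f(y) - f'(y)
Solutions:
 f(y) = C1*exp(-4*y)


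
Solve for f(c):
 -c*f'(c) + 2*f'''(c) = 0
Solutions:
 f(c) = C1 + Integral(C2*airyai(2^(2/3)*c/2) + C3*airybi(2^(2/3)*c/2), c)


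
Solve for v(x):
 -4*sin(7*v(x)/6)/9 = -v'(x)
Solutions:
 -4*x/9 + 3*log(cos(7*v(x)/6) - 1)/7 - 3*log(cos(7*v(x)/6) + 1)/7 = C1


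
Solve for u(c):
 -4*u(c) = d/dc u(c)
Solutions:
 u(c) = C1*exp(-4*c)


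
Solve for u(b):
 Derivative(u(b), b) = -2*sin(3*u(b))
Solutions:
 u(b) = -acos((-C1 - exp(12*b))/(C1 - exp(12*b)))/3 + 2*pi/3
 u(b) = acos((-C1 - exp(12*b))/(C1 - exp(12*b)))/3


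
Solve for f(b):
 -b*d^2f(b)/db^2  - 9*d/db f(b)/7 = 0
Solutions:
 f(b) = C1 + C2/b^(2/7)


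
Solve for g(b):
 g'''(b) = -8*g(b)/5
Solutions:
 g(b) = C3*exp(-2*5^(2/3)*b/5) + (C1*sin(sqrt(3)*5^(2/3)*b/5) + C2*cos(sqrt(3)*5^(2/3)*b/5))*exp(5^(2/3)*b/5)


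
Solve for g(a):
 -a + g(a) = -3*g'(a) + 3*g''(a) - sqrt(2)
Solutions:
 g(a) = C1*exp(a*(3 - sqrt(21))/6) + C2*exp(a*(3 + sqrt(21))/6) + a - 3 - sqrt(2)


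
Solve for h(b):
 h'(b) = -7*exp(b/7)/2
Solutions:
 h(b) = C1 - 49*exp(b/7)/2


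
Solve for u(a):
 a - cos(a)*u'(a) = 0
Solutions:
 u(a) = C1 + Integral(a/cos(a), a)


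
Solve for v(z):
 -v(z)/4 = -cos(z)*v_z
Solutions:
 v(z) = C1*(sin(z) + 1)^(1/8)/(sin(z) - 1)^(1/8)


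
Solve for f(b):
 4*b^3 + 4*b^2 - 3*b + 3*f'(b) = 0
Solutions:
 f(b) = C1 - b^4/3 - 4*b^3/9 + b^2/2


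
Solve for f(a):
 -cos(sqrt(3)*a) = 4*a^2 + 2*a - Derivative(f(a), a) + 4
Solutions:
 f(a) = C1 + 4*a^3/3 + a^2 + 4*a + sqrt(3)*sin(sqrt(3)*a)/3


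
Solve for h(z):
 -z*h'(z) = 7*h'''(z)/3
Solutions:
 h(z) = C1 + Integral(C2*airyai(-3^(1/3)*7^(2/3)*z/7) + C3*airybi(-3^(1/3)*7^(2/3)*z/7), z)


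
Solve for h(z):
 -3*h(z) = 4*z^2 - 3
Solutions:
 h(z) = 1 - 4*z^2/3


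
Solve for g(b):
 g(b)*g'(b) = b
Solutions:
 g(b) = -sqrt(C1 + b^2)
 g(b) = sqrt(C1 + b^2)


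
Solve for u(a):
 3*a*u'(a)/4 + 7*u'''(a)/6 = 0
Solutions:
 u(a) = C1 + Integral(C2*airyai(-42^(2/3)*a/14) + C3*airybi(-42^(2/3)*a/14), a)


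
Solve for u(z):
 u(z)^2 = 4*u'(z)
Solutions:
 u(z) = -4/(C1 + z)


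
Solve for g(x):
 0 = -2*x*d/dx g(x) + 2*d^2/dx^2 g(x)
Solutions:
 g(x) = C1 + C2*erfi(sqrt(2)*x/2)


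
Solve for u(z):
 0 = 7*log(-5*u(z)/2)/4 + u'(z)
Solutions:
 4*Integral(1/(log(-_y) - log(2) + log(5)), (_y, u(z)))/7 = C1 - z


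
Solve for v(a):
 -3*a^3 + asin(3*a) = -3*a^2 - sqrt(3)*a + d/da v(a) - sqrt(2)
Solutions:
 v(a) = C1 - 3*a^4/4 + a^3 + sqrt(3)*a^2/2 + a*asin(3*a) + sqrt(2)*a + sqrt(1 - 9*a^2)/3


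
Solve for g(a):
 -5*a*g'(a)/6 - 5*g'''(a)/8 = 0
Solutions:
 g(a) = C1 + Integral(C2*airyai(-6^(2/3)*a/3) + C3*airybi(-6^(2/3)*a/3), a)


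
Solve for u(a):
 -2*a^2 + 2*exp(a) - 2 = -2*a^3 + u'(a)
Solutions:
 u(a) = C1 + a^4/2 - 2*a^3/3 - 2*a + 2*exp(a)


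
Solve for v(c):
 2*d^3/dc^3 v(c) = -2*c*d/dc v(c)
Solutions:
 v(c) = C1 + Integral(C2*airyai(-c) + C3*airybi(-c), c)


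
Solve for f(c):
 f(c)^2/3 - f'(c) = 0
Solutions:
 f(c) = -3/(C1 + c)


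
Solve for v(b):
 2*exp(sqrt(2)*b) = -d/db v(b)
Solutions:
 v(b) = C1 - sqrt(2)*exp(sqrt(2)*b)


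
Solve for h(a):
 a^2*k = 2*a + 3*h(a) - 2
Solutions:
 h(a) = a^2*k/3 - 2*a/3 + 2/3


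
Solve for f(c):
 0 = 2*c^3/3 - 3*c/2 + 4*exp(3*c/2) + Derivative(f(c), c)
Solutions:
 f(c) = C1 - c^4/6 + 3*c^2/4 - 8*exp(3*c/2)/3


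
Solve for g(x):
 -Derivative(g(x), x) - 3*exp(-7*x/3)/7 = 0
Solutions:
 g(x) = C1 + 9*exp(-7*x/3)/49


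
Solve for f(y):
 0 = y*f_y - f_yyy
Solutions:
 f(y) = C1 + Integral(C2*airyai(y) + C3*airybi(y), y)


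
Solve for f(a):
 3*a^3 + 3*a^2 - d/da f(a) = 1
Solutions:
 f(a) = C1 + 3*a^4/4 + a^3 - a


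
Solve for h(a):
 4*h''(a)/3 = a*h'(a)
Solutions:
 h(a) = C1 + C2*erfi(sqrt(6)*a/4)


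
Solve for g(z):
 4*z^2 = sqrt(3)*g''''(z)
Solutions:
 g(z) = C1 + C2*z + C3*z^2 + C4*z^3 + sqrt(3)*z^6/270


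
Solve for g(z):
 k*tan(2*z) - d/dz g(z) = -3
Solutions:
 g(z) = C1 - k*log(cos(2*z))/2 + 3*z


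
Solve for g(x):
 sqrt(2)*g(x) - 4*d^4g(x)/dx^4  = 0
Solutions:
 g(x) = C1*exp(-2^(5/8)*x/2) + C2*exp(2^(5/8)*x/2) + C3*sin(2^(5/8)*x/2) + C4*cos(2^(5/8)*x/2)


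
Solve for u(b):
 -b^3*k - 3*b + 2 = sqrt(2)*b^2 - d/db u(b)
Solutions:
 u(b) = C1 + b^4*k/4 + sqrt(2)*b^3/3 + 3*b^2/2 - 2*b


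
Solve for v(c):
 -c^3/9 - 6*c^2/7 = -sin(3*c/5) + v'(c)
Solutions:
 v(c) = C1 - c^4/36 - 2*c^3/7 - 5*cos(3*c/5)/3


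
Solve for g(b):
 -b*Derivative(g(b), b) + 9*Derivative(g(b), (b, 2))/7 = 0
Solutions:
 g(b) = C1 + C2*erfi(sqrt(14)*b/6)


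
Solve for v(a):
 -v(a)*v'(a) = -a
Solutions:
 v(a) = -sqrt(C1 + a^2)
 v(a) = sqrt(C1 + a^2)


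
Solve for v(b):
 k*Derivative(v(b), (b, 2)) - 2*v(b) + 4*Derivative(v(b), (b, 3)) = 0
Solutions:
 v(b) = C1*exp(-b*(k^2/(k^3 + sqrt(-k^6 + (k^3 - 432)^2) - 432)^(1/3) + k + (k^3 + sqrt(-k^6 + (k^3 - 432)^2) - 432)^(1/3))/12) + C2*exp(b*(-4*k^2/((-1 + sqrt(3)*I)*(k^3 + sqrt(-k^6 + (k^3 - 432)^2) - 432)^(1/3)) - 2*k + (k^3 + sqrt(-k^6 + (k^3 - 432)^2) - 432)^(1/3) - sqrt(3)*I*(k^3 + sqrt(-k^6 + (k^3 - 432)^2) - 432)^(1/3))/24) + C3*exp(b*(4*k^2/((1 + sqrt(3)*I)*(k^3 + sqrt(-k^6 + (k^3 - 432)^2) - 432)^(1/3)) - 2*k + (k^3 + sqrt(-k^6 + (k^3 - 432)^2) - 432)^(1/3) + sqrt(3)*I*(k^3 + sqrt(-k^6 + (k^3 - 432)^2) - 432)^(1/3))/24)


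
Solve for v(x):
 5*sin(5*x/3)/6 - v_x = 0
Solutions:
 v(x) = C1 - cos(5*x/3)/2


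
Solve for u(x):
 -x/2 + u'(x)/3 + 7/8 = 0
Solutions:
 u(x) = C1 + 3*x^2/4 - 21*x/8


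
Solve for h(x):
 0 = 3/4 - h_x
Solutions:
 h(x) = C1 + 3*x/4


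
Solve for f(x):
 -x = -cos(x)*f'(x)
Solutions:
 f(x) = C1 + Integral(x/cos(x), x)


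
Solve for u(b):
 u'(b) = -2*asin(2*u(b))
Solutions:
 Integral(1/asin(2*_y), (_y, u(b))) = C1 - 2*b


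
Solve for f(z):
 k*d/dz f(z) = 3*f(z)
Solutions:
 f(z) = C1*exp(3*z/k)


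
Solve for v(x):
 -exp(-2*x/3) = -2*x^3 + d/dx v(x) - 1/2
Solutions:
 v(x) = C1 + x^4/2 + x/2 + 3*exp(-2*x/3)/2


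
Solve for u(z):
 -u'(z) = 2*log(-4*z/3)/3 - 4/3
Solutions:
 u(z) = C1 - 2*z*log(-z)/3 + z*(-4*log(2)/3 + 2*log(3)/3 + 2)


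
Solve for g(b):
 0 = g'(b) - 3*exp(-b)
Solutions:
 g(b) = C1 - 3*exp(-b)


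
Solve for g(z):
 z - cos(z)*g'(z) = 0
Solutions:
 g(z) = C1 + Integral(z/cos(z), z)


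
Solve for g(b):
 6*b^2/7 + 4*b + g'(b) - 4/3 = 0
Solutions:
 g(b) = C1 - 2*b^3/7 - 2*b^2 + 4*b/3


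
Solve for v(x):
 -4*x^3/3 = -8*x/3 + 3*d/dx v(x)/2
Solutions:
 v(x) = C1 - 2*x^4/9 + 8*x^2/9


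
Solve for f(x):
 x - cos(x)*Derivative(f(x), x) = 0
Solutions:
 f(x) = C1 + Integral(x/cos(x), x)


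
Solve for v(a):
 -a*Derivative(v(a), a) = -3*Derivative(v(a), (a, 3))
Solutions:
 v(a) = C1 + Integral(C2*airyai(3^(2/3)*a/3) + C3*airybi(3^(2/3)*a/3), a)


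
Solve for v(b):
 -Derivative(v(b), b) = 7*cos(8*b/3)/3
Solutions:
 v(b) = C1 - 7*sin(8*b/3)/8


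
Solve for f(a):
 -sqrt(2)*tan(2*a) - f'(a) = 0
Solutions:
 f(a) = C1 + sqrt(2)*log(cos(2*a))/2


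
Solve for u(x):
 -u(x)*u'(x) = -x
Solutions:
 u(x) = -sqrt(C1 + x^2)
 u(x) = sqrt(C1 + x^2)


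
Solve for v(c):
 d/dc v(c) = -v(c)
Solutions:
 v(c) = C1*exp(-c)


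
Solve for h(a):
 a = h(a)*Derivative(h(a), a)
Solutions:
 h(a) = -sqrt(C1 + a^2)
 h(a) = sqrt(C1 + a^2)


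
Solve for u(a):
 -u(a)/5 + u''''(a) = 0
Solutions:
 u(a) = C1*exp(-5^(3/4)*a/5) + C2*exp(5^(3/4)*a/5) + C3*sin(5^(3/4)*a/5) + C4*cos(5^(3/4)*a/5)


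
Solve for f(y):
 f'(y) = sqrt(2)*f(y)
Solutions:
 f(y) = C1*exp(sqrt(2)*y)


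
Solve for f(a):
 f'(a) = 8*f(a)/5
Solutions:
 f(a) = C1*exp(8*a/5)


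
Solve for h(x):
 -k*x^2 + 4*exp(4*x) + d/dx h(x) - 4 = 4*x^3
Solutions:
 h(x) = C1 + k*x^3/3 + x^4 + 4*x - exp(4*x)


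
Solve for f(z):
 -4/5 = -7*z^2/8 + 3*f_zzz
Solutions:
 f(z) = C1 + C2*z + C3*z^2 + 7*z^5/1440 - 2*z^3/45


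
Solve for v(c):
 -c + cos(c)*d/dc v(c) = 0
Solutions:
 v(c) = C1 + Integral(c/cos(c), c)


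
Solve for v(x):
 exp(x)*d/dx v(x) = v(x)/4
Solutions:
 v(x) = C1*exp(-exp(-x)/4)


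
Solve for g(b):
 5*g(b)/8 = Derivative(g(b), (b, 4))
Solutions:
 g(b) = C1*exp(-10^(1/4)*b/2) + C2*exp(10^(1/4)*b/2) + C3*sin(10^(1/4)*b/2) + C4*cos(10^(1/4)*b/2)


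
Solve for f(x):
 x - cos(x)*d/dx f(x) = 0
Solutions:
 f(x) = C1 + Integral(x/cos(x), x)


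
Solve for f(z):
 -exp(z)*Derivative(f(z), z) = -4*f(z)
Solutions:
 f(z) = C1*exp(-4*exp(-z))


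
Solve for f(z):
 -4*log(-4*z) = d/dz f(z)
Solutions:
 f(z) = C1 - 4*z*log(-z) + 4*z*(1 - 2*log(2))


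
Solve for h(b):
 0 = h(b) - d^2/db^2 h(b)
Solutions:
 h(b) = C1*exp(-b) + C2*exp(b)


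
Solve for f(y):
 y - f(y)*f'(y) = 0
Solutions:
 f(y) = -sqrt(C1 + y^2)
 f(y) = sqrt(C1 + y^2)


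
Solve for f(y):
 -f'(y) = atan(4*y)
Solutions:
 f(y) = C1 - y*atan(4*y) + log(16*y^2 + 1)/8


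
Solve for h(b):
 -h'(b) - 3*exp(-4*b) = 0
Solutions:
 h(b) = C1 + 3*exp(-4*b)/4


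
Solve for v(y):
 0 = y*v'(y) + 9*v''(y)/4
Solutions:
 v(y) = C1 + C2*erf(sqrt(2)*y/3)


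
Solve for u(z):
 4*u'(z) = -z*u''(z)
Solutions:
 u(z) = C1 + C2/z^3


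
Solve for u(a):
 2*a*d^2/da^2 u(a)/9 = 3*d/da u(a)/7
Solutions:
 u(a) = C1 + C2*a^(41/14)


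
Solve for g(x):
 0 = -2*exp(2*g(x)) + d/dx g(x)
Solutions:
 g(x) = log(-sqrt(-1/(C1 + 2*x))) - log(2)/2
 g(x) = log(-1/(C1 + 2*x))/2 - log(2)/2


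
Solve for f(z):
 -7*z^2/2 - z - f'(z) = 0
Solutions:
 f(z) = C1 - 7*z^3/6 - z^2/2


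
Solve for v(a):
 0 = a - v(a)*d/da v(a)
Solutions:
 v(a) = -sqrt(C1 + a^2)
 v(a) = sqrt(C1 + a^2)


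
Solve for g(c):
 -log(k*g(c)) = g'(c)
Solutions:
 li(k*g(c))/k = C1 - c


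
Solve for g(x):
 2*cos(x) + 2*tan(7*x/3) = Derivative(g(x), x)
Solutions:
 g(x) = C1 - 6*log(cos(7*x/3))/7 + 2*sin(x)


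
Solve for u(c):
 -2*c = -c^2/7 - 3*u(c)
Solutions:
 u(c) = c*(14 - c)/21


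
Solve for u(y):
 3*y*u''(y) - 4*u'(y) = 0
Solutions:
 u(y) = C1 + C2*y^(7/3)


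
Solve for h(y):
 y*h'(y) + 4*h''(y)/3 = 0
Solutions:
 h(y) = C1 + C2*erf(sqrt(6)*y/4)


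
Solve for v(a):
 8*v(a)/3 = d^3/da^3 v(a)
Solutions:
 v(a) = C3*exp(2*3^(2/3)*a/3) + (C1*sin(3^(1/6)*a) + C2*cos(3^(1/6)*a))*exp(-3^(2/3)*a/3)


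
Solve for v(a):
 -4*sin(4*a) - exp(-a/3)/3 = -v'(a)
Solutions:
 v(a) = C1 - cos(4*a) - 1/exp(a)^(1/3)


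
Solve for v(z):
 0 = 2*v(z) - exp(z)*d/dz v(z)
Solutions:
 v(z) = C1*exp(-2*exp(-z))


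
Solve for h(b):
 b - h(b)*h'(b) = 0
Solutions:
 h(b) = -sqrt(C1 + b^2)
 h(b) = sqrt(C1 + b^2)


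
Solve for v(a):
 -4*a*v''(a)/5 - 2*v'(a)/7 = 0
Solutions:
 v(a) = C1 + C2*a^(9/14)


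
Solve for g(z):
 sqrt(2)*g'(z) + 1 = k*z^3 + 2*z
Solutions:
 g(z) = C1 + sqrt(2)*k*z^4/8 + sqrt(2)*z^2/2 - sqrt(2)*z/2


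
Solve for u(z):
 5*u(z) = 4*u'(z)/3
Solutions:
 u(z) = C1*exp(15*z/4)


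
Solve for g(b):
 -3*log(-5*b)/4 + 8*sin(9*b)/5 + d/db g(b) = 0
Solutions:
 g(b) = C1 + 3*b*log(-b)/4 - 3*b/4 + 3*b*log(5)/4 + 8*cos(9*b)/45


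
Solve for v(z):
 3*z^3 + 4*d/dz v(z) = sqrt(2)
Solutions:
 v(z) = C1 - 3*z^4/16 + sqrt(2)*z/4


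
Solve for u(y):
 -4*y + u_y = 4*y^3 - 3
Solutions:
 u(y) = C1 + y^4 + 2*y^2 - 3*y


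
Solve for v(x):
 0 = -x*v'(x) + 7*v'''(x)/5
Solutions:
 v(x) = C1 + Integral(C2*airyai(5^(1/3)*7^(2/3)*x/7) + C3*airybi(5^(1/3)*7^(2/3)*x/7), x)


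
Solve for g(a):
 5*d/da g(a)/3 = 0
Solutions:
 g(a) = C1


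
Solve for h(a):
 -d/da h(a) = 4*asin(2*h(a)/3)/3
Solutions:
 Integral(1/asin(2*_y/3), (_y, h(a))) = C1 - 4*a/3


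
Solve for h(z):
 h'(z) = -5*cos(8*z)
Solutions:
 h(z) = C1 - 5*sin(8*z)/8


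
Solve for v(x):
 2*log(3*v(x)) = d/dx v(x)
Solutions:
 -Integral(1/(log(_y) + log(3)), (_y, v(x)))/2 = C1 - x


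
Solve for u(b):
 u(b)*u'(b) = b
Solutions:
 u(b) = -sqrt(C1 + b^2)
 u(b) = sqrt(C1 + b^2)


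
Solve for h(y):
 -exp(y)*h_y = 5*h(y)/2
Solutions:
 h(y) = C1*exp(5*exp(-y)/2)


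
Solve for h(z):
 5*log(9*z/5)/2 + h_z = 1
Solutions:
 h(z) = C1 - 5*z*log(z)/2 - 5*z*log(3) + 7*z/2 + 5*z*log(5)/2


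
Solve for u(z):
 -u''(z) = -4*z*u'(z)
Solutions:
 u(z) = C1 + C2*erfi(sqrt(2)*z)


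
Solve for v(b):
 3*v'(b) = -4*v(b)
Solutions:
 v(b) = C1*exp(-4*b/3)


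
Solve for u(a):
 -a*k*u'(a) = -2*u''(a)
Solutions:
 u(a) = Piecewise((-sqrt(pi)*C1*erf(a*sqrt(-k)/2)/sqrt(-k) - C2, (k > 0) | (k < 0)), (-C1*a - C2, True))


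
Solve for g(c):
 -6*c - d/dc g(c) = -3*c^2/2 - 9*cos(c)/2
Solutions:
 g(c) = C1 + c^3/2 - 3*c^2 + 9*sin(c)/2


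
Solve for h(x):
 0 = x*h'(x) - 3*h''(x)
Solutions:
 h(x) = C1 + C2*erfi(sqrt(6)*x/6)


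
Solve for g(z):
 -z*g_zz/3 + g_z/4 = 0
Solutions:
 g(z) = C1 + C2*z^(7/4)


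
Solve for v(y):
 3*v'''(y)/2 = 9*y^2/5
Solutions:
 v(y) = C1 + C2*y + C3*y^2 + y^5/50


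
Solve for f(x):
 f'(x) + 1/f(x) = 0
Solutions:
 f(x) = -sqrt(C1 - 2*x)
 f(x) = sqrt(C1 - 2*x)


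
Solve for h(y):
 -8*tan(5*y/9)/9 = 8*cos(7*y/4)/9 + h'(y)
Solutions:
 h(y) = C1 + 8*log(cos(5*y/9))/5 - 32*sin(7*y/4)/63


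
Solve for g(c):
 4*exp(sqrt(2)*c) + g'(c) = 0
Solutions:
 g(c) = C1 - 2*sqrt(2)*exp(sqrt(2)*c)


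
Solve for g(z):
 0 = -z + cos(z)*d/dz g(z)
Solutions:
 g(z) = C1 + Integral(z/cos(z), z)


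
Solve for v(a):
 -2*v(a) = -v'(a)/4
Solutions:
 v(a) = C1*exp(8*a)


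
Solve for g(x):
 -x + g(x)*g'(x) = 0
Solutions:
 g(x) = -sqrt(C1 + x^2)
 g(x) = sqrt(C1 + x^2)


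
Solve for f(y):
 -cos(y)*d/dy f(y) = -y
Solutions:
 f(y) = C1 + Integral(y/cos(y), y)


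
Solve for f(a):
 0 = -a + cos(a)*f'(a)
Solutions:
 f(a) = C1 + Integral(a/cos(a), a)


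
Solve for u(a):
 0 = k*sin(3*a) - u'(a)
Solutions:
 u(a) = C1 - k*cos(3*a)/3


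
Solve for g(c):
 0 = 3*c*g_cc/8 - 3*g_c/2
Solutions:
 g(c) = C1 + C2*c^5


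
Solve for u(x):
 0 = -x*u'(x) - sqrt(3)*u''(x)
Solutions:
 u(x) = C1 + C2*erf(sqrt(2)*3^(3/4)*x/6)


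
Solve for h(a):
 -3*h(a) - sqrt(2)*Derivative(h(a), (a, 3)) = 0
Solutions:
 h(a) = C3*exp(-2^(5/6)*3^(1/3)*a/2) + (C1*sin(6^(5/6)*a/4) + C2*cos(6^(5/6)*a/4))*exp(2^(5/6)*3^(1/3)*a/4)


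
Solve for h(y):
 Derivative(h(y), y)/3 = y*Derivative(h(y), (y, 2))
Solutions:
 h(y) = C1 + C2*y^(4/3)


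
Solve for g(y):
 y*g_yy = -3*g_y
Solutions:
 g(y) = C1 + C2/y^2


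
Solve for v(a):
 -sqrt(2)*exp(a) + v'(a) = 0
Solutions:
 v(a) = C1 + sqrt(2)*exp(a)


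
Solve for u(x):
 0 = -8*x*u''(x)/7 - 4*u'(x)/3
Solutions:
 u(x) = C1 + C2/x^(1/6)


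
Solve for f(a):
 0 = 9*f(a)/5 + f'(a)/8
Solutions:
 f(a) = C1*exp(-72*a/5)


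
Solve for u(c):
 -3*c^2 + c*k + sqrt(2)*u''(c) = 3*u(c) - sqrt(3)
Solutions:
 u(c) = C1*exp(-2^(3/4)*sqrt(3)*c/2) + C2*exp(2^(3/4)*sqrt(3)*c/2) - c^2 + c*k/3 - 2*sqrt(2)/3 + sqrt(3)/3


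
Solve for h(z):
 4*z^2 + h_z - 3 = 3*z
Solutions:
 h(z) = C1 - 4*z^3/3 + 3*z^2/2 + 3*z


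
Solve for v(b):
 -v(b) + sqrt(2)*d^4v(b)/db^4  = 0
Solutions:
 v(b) = C1*exp(-2^(7/8)*b/2) + C2*exp(2^(7/8)*b/2) + C3*sin(2^(7/8)*b/2) + C4*cos(2^(7/8)*b/2)


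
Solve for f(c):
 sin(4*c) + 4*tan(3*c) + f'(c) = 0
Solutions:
 f(c) = C1 + 4*log(cos(3*c))/3 + cos(4*c)/4


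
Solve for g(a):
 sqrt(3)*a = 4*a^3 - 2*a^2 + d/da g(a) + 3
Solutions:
 g(a) = C1 - a^4 + 2*a^3/3 + sqrt(3)*a^2/2 - 3*a


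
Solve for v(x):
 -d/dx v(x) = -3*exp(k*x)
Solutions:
 v(x) = C1 + 3*exp(k*x)/k


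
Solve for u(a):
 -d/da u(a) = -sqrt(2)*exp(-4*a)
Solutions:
 u(a) = C1 - sqrt(2)*exp(-4*a)/4


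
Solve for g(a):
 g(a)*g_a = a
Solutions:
 g(a) = -sqrt(C1 + a^2)
 g(a) = sqrt(C1 + a^2)


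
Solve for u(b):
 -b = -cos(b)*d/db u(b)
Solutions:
 u(b) = C1 + Integral(b/cos(b), b)


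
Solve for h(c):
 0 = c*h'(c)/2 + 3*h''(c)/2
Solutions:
 h(c) = C1 + C2*erf(sqrt(6)*c/6)


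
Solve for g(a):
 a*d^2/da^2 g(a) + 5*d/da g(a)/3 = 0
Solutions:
 g(a) = C1 + C2/a^(2/3)


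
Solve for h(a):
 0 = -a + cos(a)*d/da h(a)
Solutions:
 h(a) = C1 + Integral(a/cos(a), a)


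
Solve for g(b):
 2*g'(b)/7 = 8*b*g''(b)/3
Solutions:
 g(b) = C1 + C2*b^(31/28)


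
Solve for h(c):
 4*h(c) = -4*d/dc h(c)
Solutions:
 h(c) = C1*exp(-c)


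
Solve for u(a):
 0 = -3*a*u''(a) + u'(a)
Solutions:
 u(a) = C1 + C2*a^(4/3)


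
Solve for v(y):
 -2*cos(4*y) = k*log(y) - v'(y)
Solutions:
 v(y) = C1 + k*y*(log(y) - 1) + sin(4*y)/2


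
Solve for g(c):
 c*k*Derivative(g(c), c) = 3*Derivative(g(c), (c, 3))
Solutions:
 g(c) = C1 + Integral(C2*airyai(3^(2/3)*c*k^(1/3)/3) + C3*airybi(3^(2/3)*c*k^(1/3)/3), c)


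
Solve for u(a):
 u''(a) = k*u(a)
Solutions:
 u(a) = C1*exp(-a*sqrt(k)) + C2*exp(a*sqrt(k))


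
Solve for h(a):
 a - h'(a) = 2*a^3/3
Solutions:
 h(a) = C1 - a^4/6 + a^2/2
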